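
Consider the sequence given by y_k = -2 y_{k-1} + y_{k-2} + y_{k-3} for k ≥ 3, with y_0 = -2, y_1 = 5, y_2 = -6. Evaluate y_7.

y_3 = -2(-6) + 5 + (-2) = 15
y_4 = -2(15) + (-6) + 5 = -31
y_5 = -2(-31) + 15 + (-6) = 71
y_6 = -2(71) + (-31) + 15 = -158
y_7 = -2(-158) + 71 + (-31) = 356

356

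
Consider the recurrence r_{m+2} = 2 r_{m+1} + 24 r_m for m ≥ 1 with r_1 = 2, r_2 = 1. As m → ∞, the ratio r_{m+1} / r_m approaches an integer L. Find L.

6

The characteristic equation is r^2 - 2r - 24 = 0, which factors as (r - 6)(r + 4) = 0.
So the roots are 6 and -4. Since |6| > |-4| and the coefficient of 6^m is non-zero, the ratio tends to 6.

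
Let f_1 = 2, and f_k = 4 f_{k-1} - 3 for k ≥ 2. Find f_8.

f_2 = 4(2) - 3 = 5
f_3 = 4(5) - 3 = 17
f_4 = 4(17) - 3 = 65
f_5 = 4(65) - 3 = 257
f_6 = 4(257) - 3 = 1025
f_7 = 4(1025) - 3 = 4097
f_8 = 4(4097) - 3 = 16385

16385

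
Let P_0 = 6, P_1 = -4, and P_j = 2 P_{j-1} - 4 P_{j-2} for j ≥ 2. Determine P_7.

P_2 = 2(-4) - 4(6) = -32
P_3 = 2(-32) - 4(-4) = -48
P_4 = 2(-48) - 4(-32) = 32
P_5 = 2(32) - 4(-48) = 256
P_6 = 2(256) - 4(32) = 384
P_7 = 2(384) - 4(256) = -256

-256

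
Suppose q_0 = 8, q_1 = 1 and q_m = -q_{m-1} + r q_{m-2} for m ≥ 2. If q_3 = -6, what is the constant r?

q_2 = -1 + 8r
q_3 = 1 - 7r
So 1 - 7r = -6, giving r = 1.

1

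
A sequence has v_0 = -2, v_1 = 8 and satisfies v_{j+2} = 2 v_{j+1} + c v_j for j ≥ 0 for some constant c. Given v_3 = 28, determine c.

v_2 = 16 - 2c
v_3 = 32 + 4c
So 32 + 4c = 28, giving c = -1.

-1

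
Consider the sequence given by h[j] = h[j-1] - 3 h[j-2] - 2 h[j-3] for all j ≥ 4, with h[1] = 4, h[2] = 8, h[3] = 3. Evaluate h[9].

h[4] = 3 - 3*8 - 2*4 = -29
h[5] = (-29) - 3*3 - 2*8 = -54
h[6] = (-54) - 3*(-29) - 2*3 = 27
h[7] = 27 - 3*(-54) - 2*(-29) = 247
h[8] = 247 - 3*27 - 2*(-54) = 274
h[9] = 274 - 3*247 - 2*27 = -521

-521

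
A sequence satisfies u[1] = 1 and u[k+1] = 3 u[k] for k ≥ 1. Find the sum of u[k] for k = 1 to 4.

40

u[2] = 3(1) = 3
u[3] = 3(3) = 9
u[4] = 3(9) = 27
Sum = 1 + 3 + 9 + 27 = 40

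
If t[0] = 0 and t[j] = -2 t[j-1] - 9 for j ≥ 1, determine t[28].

The fixed point is -9/(1 + 2) = -3, so t[j] + 3 = -2(t[j-1] + 3).
Hence t[j] = 3·(-2)^j - 3.
t[28] = 3·(-2)^{28} - 3 = 3·268435456 - 3 = 805306365.

805306365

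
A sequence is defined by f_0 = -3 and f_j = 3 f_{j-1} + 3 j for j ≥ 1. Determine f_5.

f_1 = 3·(-3) + 3 = -6
f_2 = 3·(-6) + 6 = -12
f_3 = 3·(-12) + 9 = -27
f_4 = 3·(-27) + 12 = -69
f_5 = 3·(-69) + 15 = -192

-192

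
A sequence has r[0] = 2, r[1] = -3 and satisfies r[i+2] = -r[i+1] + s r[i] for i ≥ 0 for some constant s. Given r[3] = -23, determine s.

r[2] = 3 + 2s
r[3] = -3 - 5s
So -3 - 5s = -23, giving s = 4.

4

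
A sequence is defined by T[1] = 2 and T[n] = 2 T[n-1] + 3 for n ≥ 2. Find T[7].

317

T[2] = 2·2 + 3 = 7
T[3] = 2·7 + 3 = 17
T[4] = 2·17 + 3 = 37
T[5] = 2·37 + 3 = 77
T[6] = 2·77 + 3 = 157
T[7] = 2·157 + 3 = 317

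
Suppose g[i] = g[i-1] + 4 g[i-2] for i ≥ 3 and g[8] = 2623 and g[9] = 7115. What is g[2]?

3

Rearranging, g[i-2] = (g[i] - g[i-1]) / 4.
g[7] = (7115 - 2623) / 4 = 4492/4 = 1123
g[6] = (2623 - 1123) / 4 = 1500/4 = 375
g[5] = (1123 - 375) / 4 = 748/4 = 187
g[4] = (375 - 187) / 4 = 188/4 = 47
g[3] = (187 - 47) / 4 = 140/4 = 35
g[2] = (47 - 35) / 4 = 12/4 = 3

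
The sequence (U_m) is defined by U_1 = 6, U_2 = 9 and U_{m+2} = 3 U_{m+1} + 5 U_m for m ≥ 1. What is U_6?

3879

U_3 = 3(9) + 5(6) = 57
U_4 = 3(57) + 5(9) = 216
U_5 = 3(216) + 5(57) = 933
U_6 = 3(933) + 5(216) = 3879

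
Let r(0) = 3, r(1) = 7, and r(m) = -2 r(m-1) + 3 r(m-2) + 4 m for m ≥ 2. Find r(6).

r(2) = -2(7) + 3(3) + 8 = 3
r(3) = -2(3) + 3(7) + 12 = 27
r(4) = -2(27) + 3(3) + 16 = -29
r(5) = -2(-29) + 3(27) + 20 = 159
r(6) = -2(159) + 3(-29) + 24 = -381

-381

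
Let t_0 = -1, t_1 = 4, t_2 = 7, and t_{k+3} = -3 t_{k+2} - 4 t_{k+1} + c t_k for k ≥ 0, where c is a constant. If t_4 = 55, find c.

-4

t_3 = -37 - c
t_4 = 83 + 7c
So 83 + 7c = 55, giving c = -4.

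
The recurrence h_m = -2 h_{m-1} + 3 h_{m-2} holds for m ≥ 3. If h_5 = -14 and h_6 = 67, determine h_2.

Rearranging, h_{m-2} = (h_m + 2 h_{m-1}) / 3.
h_4 = (67 + 2*(-14)) / 3 = 39/3 = 13
h_3 = (-14 + 2*13) / 3 = 12/3 = 4
h_2 = (13 + 2*4) / 3 = 21/3 = 7

7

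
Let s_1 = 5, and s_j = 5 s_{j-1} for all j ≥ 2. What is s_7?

78125

s_2 = 5*5 = 25
s_3 = 5*25 = 125
s_4 = 5*125 = 625
s_5 = 5*625 = 3125
s_6 = 5*3125 = 15625
s_7 = 5*15625 = 78125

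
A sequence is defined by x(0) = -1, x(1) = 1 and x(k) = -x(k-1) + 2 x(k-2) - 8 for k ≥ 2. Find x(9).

773

x(2) = -1 + 2(-1) - 8 = -11
x(3) = -(-11) + 2(1) - 8 = 5
x(4) = -5 + 2(-11) - 8 = -35
x(5) = -(-35) + 2(5) - 8 = 37
x(6) = -37 + 2(-35) - 8 = -115
x(7) = -(-115) + 2(37) - 8 = 181
x(8) = -181 + 2(-115) - 8 = -419
x(9) = -(-419) + 2(181) - 8 = 773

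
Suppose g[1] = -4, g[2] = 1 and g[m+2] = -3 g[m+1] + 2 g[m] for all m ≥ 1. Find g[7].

-1607

g[3] = -3·1 + 2·(-4) = -11
g[4] = -3·(-11) + 2·1 = 35
g[5] = -3·35 + 2·(-11) = -127
g[6] = -3·(-127) + 2·35 = 451
g[7] = -3·451 + 2·(-127) = -1607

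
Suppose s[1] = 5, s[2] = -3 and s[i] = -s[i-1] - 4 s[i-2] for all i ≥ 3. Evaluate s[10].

s[3] = -(-3) - 4·5 = -17
s[4] = -(-17) - 4·(-3) = 29
s[5] = -29 - 4·(-17) = 39
s[6] = -39 - 4·29 = -155
s[7] = -(-155) - 4·39 = -1
s[8] = -(-1) - 4·(-155) = 621
s[9] = -621 - 4·(-1) = -617
s[10] = -(-617) - 4·621 = -1867

-1867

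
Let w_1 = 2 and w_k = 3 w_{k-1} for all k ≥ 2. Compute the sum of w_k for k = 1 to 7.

w_2 = 3·2 = 6
w_3 = 3·6 = 18
w_4 = 3·18 = 54
w_5 = 3·54 = 162
w_6 = 3·162 = 486
w_7 = 3·486 = 1458
Sum = 2 + 6 + 18 + 54 + 162 + 486 + 1458 = 2186

2186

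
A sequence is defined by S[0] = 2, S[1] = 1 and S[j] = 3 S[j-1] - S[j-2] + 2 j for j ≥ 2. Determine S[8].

S[2] = 3·1 - 2 + 4 = 5
S[3] = 3·5 - 1 + 6 = 20
S[4] = 3·20 - 5 + 8 = 63
S[5] = 3·63 - 20 + 10 = 179
S[6] = 3·179 - 63 + 12 = 486
S[7] = 3·486 - 179 + 14 = 1293
S[8] = 3·1293 - 486 + 16 = 3409

3409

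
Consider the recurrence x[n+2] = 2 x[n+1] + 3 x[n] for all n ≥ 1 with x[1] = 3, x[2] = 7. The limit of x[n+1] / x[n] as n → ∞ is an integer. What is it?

3

The characteristic equation is r^2 - 2r - 3 = 0, which factors as (r - 3)(r + 1) = 0.
So the roots are 3 and -1. Since |3| > |-1| and the coefficient of 3^n is non-zero, the ratio tends to 3.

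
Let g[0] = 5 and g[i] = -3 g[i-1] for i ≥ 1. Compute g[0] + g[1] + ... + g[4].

305

g[1] = -3(5) = -15
g[2] = -3(-15) = 45
g[3] = -3(45) = -135
g[4] = -3(-135) = 405
Sum = 5 + (-15) + 45 + (-135) + 405 = 305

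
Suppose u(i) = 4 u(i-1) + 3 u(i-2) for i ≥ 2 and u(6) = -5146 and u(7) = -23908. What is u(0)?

Rearranging, u(i-2) = (u(i) - 4 u(i-1)) / 3.
u(5) = (-23908 - 4(-5146)) / 3 = -3324/3 = -1108
u(4) = (-5146 - 4(-1108)) / 3 = -714/3 = -238
u(3) = (-1108 - 4(-238)) / 3 = -156/3 = -52
u(2) = (-238 - 4(-52)) / 3 = -30/3 = -10
u(1) = (-52 - 4(-10)) / 3 = -12/3 = -4
u(0) = (-10 - 4(-4)) / 3 = 6/3 = 2

2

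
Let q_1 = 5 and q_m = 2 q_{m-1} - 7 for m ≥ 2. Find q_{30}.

-1073741817

The fixed point is -7/(1 - 2) = 7, so q_m - 7 = 2(q_{m-1} - 7).
Hence q_m = -2·2^{m-1} + 7.
q_{30} = -2·2^{29} + 7 = -2·536870912 + 7 = -1073741817.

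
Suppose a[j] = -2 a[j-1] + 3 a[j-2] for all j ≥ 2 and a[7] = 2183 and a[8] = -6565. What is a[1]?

Rearranging, a[j-2] = (a[j] + 2 a[j-1]) / 3.
a[6] = (-6565 + 2·2183) / 3 = -2199/3 = -733
a[5] = (2183 + 2·(-733)) / 3 = 717/3 = 239
a[4] = (-733 + 2·239) / 3 = -255/3 = -85
a[3] = (239 + 2·(-85)) / 3 = 69/3 = 23
a[2] = (-85 + 2·23) / 3 = -39/3 = -13
a[1] = (23 + 2·(-13)) / 3 = -3/3 = -1

-1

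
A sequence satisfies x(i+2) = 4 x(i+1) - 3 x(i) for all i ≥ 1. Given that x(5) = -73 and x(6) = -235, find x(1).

7

Rearranging, x(i-2) = (x(i) - 4 x(i-1)) / -3.
x(4) = (-235 - 4·(-73)) / -3 = 57/-3 = -19
x(3) = (-73 - 4·(-19)) / -3 = 3/-3 = -1
x(2) = (-19 - 4·(-1)) / -3 = -15/-3 = 5
x(1) = (-1 - 4·5) / -3 = -21/-3 = 7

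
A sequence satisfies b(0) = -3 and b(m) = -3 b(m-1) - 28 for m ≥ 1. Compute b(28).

The fixed point is -28/(1 + 3) = -7, so b(m) + 7 = -3(b(m-1) + 7).
Hence b(m) = 4·(-3)^m - 7.
b(28) = 4·(-3)^{28} - 7 = 4·22876792454961 - 7 = 91507169819837.

91507169819837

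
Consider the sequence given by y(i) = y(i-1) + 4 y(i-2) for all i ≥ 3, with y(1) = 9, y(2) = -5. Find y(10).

y(3) = (-5) + 4*9 = 31
y(4) = 31 + 4*(-5) = 11
y(5) = 11 + 4*31 = 135
y(6) = 135 + 4*11 = 179
y(7) = 179 + 4*135 = 719
y(8) = 719 + 4*179 = 1435
y(9) = 1435 + 4*719 = 4311
y(10) = 4311 + 4*1435 = 10051

10051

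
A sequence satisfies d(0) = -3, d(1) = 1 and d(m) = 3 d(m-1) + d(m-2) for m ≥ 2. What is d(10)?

d(2) = 3*1 + (-3) = 0
d(3) = 3*0 + 1 = 1
d(4) = 3*1 + 0 = 3
d(5) = 3*3 + 1 = 10
d(6) = 3*10 + 3 = 33
d(7) = 3*33 + 10 = 109
d(8) = 3*109 + 33 = 360
d(9) = 3*360 + 109 = 1189
d(10) = 3*1189 + 360 = 3927

3927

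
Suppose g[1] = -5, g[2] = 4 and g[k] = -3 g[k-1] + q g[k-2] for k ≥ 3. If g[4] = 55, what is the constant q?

1

g[3] = -12 - 5q
g[4] = 36 + 19q
So 36 + 19q = 55, giving q = 1.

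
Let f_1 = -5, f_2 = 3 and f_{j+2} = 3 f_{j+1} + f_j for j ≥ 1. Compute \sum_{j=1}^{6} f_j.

228

f_3 = 3·3 + (-5) = 4
f_4 = 3·4 + 3 = 15
f_5 = 3·15 + 4 = 49
f_6 = 3·49 + 15 = 162
Sum = (-5) + 3 + 4 + 15 + 49 + 162 = 228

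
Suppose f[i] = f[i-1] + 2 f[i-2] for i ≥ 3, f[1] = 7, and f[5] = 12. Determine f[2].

Let f[2] = y.
f[3] = 14 + y
f[4] = 14 + 3y
f[5] = 42 + 5y
So 42 + 5y = 12, giving y = -6.

-6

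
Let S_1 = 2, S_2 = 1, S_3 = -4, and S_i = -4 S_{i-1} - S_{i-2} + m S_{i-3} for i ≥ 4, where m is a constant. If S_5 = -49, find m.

S_4 = 15 + 2m
S_5 = -56 - 7m
So -56 - 7m = -49, giving m = -1.

-1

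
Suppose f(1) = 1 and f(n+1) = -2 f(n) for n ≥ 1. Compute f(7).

64

f(2) = -2·1 = -2
f(3) = -2·(-2) = 4
f(4) = -2·4 = -8
f(5) = -2·(-8) = 16
f(6) = -2·16 = -32
f(7) = -2·(-32) = 64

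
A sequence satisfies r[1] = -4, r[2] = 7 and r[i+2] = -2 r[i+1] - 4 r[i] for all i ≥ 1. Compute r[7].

r[3] = -2(7) - 4(-4) = 2
r[4] = -2(2) - 4(7) = -32
r[5] = -2(-32) - 4(2) = 56
r[6] = -2(56) - 4(-32) = 16
r[7] = -2(16) - 4(56) = -256

-256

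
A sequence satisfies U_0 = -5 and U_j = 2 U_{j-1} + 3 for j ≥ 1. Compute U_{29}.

The fixed point is 3/(1 - 2) = -3, so U_j + 3 = 2(U_{j-1} + 3).
Hence U_j = -2·2^j - 3.
U_{29} = -2·2^{29} - 3 = -2·536870912 - 3 = -1073741827.

-1073741827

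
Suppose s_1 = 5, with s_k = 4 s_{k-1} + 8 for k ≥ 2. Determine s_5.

s_2 = 4*5 + 8 = 28
s_3 = 4*28 + 8 = 120
s_4 = 4*120 + 8 = 488
s_5 = 4*488 + 8 = 1960

1960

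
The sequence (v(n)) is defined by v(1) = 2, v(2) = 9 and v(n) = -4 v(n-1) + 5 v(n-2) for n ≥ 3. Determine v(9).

v(3) = -4*9 + 5*2 = -26
v(4) = -4*(-26) + 5*9 = 149
v(5) = -4*149 + 5*(-26) = -726
v(6) = -4*(-726) + 5*149 = 3649
v(7) = -4*3649 + 5*(-726) = -18226
v(8) = -4*(-18226) + 5*3649 = 91149
v(9) = -4*91149 + 5*(-18226) = -455726

-455726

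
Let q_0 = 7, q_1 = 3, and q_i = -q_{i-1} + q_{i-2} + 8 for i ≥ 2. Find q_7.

q_2 = -3 + 7 + 8 = 12
q_3 = -12 + 3 + 8 = -1
q_4 = -(-1) + 12 + 8 = 21
q_5 = -21 + (-1) + 8 = -14
q_6 = -(-14) + 21 + 8 = 43
q_7 = -43 + (-14) + 8 = -49

-49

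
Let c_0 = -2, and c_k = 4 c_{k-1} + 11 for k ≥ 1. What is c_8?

109223

c_1 = 4·(-2) + 11 = 3
c_2 = 4·3 + 11 = 23
c_3 = 4·23 + 11 = 103
c_4 = 4·103 + 11 = 423
c_5 = 4·423 + 11 = 1703
c_6 = 4·1703 + 11 = 6823
c_7 = 4·6823 + 11 = 27303
c_8 = 4·27303 + 11 = 109223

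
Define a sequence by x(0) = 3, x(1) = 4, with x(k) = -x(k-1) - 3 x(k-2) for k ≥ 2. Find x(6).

-73

x(2) = -4 - 3·3 = -13
x(3) = -(-13) - 3·4 = 1
x(4) = -1 - 3·(-13) = 38
x(5) = -38 - 3·1 = -41
x(6) = -(-41) - 3·38 = -73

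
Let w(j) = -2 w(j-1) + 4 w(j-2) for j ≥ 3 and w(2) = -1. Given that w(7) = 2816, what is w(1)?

8

Let w(1) = x.
w(3) = 2 + 4x
w(4) = -8 - 8x
w(5) = 24 + 32x
w(6) = -80 - 96x
w(7) = 256 + 320x
So 256 + 320x = 2816, giving x = 8.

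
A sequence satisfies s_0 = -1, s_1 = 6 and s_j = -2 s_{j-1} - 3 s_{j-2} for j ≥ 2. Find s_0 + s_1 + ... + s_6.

s_2 = -2(6) - 3(-1) = -9
s_3 = -2(-9) - 3(6) = 0
s_4 = -2(0) - 3(-9) = 27
s_5 = -2(27) - 3(0) = -54
s_6 = -2(-54) - 3(27) = 27
Sum = (-1) + 6 + (-9) + 0 + 27 + (-54) + 27 = -4

-4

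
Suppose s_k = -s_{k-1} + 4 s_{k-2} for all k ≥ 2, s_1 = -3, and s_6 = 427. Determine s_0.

2

Let s_0 = w.
s_2 = 3 + 4w
s_3 = -15 - 4w
s_4 = 27 + 20w
s_5 = -87 - 36w
s_6 = 195 + 116w
So 195 + 116w = 427, giving w = 2.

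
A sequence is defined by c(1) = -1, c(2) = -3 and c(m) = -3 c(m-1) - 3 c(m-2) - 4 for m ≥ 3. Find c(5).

c(3) = -3·(-3) - 3·(-1) - 4 = 8
c(4) = -3·8 - 3·(-3) - 4 = -19
c(5) = -3·(-19) - 3·8 - 4 = 29

29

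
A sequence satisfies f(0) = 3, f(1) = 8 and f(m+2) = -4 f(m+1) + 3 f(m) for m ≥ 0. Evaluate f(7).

53516

f(2) = -4·8 + 3·3 = -23
f(3) = -4·(-23) + 3·8 = 116
f(4) = -4·116 + 3·(-23) = -533
f(5) = -4·(-533) + 3·116 = 2480
f(6) = -4·2480 + 3·(-533) = -11519
f(7) = -4·(-11519) + 3·2480 = 53516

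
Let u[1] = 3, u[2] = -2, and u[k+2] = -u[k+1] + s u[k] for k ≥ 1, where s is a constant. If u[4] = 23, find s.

u[3] = 2 + 3s
u[4] = -2 - 5s
So -2 - 5s = 23, giving s = -5.

-5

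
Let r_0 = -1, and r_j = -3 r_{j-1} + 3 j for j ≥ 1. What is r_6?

-1134

r_1 = -3*(-1) + 3 = 6
r_2 = -3*6 + 6 = -12
r_3 = -3*(-12) + 9 = 45
r_4 = -3*45 + 12 = -123
r_5 = -3*(-123) + 15 = 384
r_6 = -3*384 + 18 = -1134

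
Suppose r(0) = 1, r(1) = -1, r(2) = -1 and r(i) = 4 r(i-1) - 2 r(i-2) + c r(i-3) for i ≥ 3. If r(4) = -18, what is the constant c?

r(3) = -2 + c
r(4) = -6 + 3c
So -6 + 3c = -18, giving c = -4.

-4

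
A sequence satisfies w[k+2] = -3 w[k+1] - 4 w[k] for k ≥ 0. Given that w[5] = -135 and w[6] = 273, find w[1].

9

Rearranging, w[k-2] = (w[k] + 3 w[k-1]) / -4.
w[4] = (273 + 3*(-135)) / -4 = -132/-4 = 33
w[3] = (-135 + 3*33) / -4 = -36/-4 = 9
w[2] = (33 + 3*9) / -4 = 60/-4 = -15
w[1] = (9 + 3*(-15)) / -4 = -36/-4 = 9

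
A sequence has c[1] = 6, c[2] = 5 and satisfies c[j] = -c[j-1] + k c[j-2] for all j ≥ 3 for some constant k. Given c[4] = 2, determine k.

3

c[3] = -5 + 6k
c[4] = 5 - k
So 5 - k = 2, giving k = 3.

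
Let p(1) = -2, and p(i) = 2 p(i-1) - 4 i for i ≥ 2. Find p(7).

p(2) = 2*(-2) - 8 = -12
p(3) = 2*(-12) - 12 = -36
p(4) = 2*(-36) - 16 = -88
p(5) = 2*(-88) - 20 = -196
p(6) = 2*(-196) - 24 = -416
p(7) = 2*(-416) - 28 = -860

-860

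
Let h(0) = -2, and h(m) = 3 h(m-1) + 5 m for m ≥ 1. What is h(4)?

h(1) = 3·(-2) + 5 = -1
h(2) = 3·(-1) + 10 = 7
h(3) = 3·7 + 15 = 36
h(4) = 3·36 + 20 = 128

128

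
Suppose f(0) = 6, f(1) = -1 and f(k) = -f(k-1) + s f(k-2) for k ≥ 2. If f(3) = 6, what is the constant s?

-1

f(2) = 1 + 6s
f(3) = -1 - 7s
So -1 - 7s = 6, giving s = -1.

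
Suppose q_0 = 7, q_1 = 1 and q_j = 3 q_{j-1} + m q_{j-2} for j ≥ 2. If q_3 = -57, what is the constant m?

q_2 = 3 + 7m
q_3 = 9 + 22m
So 9 + 22m = -57, giving m = -3.

-3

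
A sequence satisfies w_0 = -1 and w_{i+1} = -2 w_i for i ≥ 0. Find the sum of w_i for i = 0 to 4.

w_1 = -2·(-1) = 2
w_2 = -2·2 = -4
w_3 = -2·(-4) = 8
w_4 = -2·8 = -16
Sum = (-1) + 2 + (-4) + 8 + (-16) = -11

-11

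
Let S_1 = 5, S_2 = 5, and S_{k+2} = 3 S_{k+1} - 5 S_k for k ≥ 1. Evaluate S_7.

365

S_3 = 3*5 - 5*5 = -10
S_4 = 3*(-10) - 5*5 = -55
S_5 = 3*(-55) - 5*(-10) = -115
S_6 = 3*(-115) - 5*(-55) = -70
S_7 = 3*(-70) - 5*(-115) = 365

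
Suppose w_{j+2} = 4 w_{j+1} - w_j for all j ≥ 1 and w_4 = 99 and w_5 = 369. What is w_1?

Rearranging, w_{j-2} = -(w_j - 4 w_{j-1}).
w_3 = -(369 - 4·99) = 27
w_2 = -(99 - 4·27) = 9
w_1 = -(27 - 4·9) = 9

9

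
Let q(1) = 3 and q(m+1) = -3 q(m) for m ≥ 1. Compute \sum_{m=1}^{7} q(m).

q(2) = -3*3 = -9
q(3) = -3*(-9) = 27
q(4) = -3*27 = -81
q(5) = -3*(-81) = 243
q(6) = -3*243 = -729
q(7) = -3*(-729) = 2187
Sum = 3 + (-9) + 27 + (-81) + 243 + (-729) + 2187 = 1641

1641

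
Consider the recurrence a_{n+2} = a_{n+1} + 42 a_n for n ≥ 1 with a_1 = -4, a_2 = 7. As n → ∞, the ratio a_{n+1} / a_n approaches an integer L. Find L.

7

The characteristic equation is r^2 - r - 42 = 0, which factors as (r - 7)(r + 6) = 0.
So the roots are 7 and -6. Since |7| > |-6| and the coefficient of 7^n is non-zero, the ratio tends to 7.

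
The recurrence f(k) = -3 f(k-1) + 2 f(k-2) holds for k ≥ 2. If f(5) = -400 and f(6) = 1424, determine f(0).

Rearranging, f(k-2) = (f(k) + 3 f(k-1)) / 2.
f(4) = (1424 + 3*(-400)) / 2 = 224/2 = 112
f(3) = (-400 + 3*112) / 2 = -64/2 = -32
f(2) = (112 + 3*(-32)) / 2 = 16/2 = 8
f(1) = (-32 + 3*8) / 2 = -8/2 = -4
f(0) = (8 + 3*(-4)) / 2 = -4/2 = -2

-2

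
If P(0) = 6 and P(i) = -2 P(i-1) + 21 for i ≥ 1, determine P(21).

2097159

The fixed point is 21/(1 + 2) = 7, so P(i) - 7 = -2(P(i-1) - 7).
Hence P(i) = -1·(-2)^i + 7.
P(21) = -1·(-2)^{21} + 7 = -1·-2097152 + 7 = 2097159.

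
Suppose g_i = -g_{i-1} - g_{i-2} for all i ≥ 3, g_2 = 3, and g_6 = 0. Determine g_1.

Let g_1 = y.
g_3 = -3 - y
g_4 = y
g_5 = 3
g_6 = -3 - y
So -3 - y = 0, giving y = -3.

-3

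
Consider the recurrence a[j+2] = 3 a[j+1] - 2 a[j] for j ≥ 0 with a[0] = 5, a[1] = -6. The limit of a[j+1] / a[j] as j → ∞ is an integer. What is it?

2

The characteristic equation is r^2 - 3r + 2 = 0, which factors as (r - 2)(r - 1) = 0.
So the roots are 2 and 1. Since |2| > |1| and the coefficient of 2^j is non-zero, the ratio tends to 2.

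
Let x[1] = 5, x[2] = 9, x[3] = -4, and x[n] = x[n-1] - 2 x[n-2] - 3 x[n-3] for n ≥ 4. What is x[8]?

361

x[4] = (-4) - 2*9 - 3*5 = -37
x[5] = (-37) - 2*(-4) - 3*9 = -56
x[6] = (-56) - 2*(-37) - 3*(-4) = 30
x[7] = 30 - 2*(-56) - 3*(-37) = 253
x[8] = 253 - 2*30 - 3*(-56) = 361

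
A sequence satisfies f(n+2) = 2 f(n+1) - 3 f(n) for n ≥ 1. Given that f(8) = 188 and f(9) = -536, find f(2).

-4

Rearranging, f(n-2) = (f(n) - 2 f(n-1)) / -3.
f(7) = (-536 - 2·188) / -3 = -912/-3 = 304
f(6) = (188 - 2·304) / -3 = -420/-3 = 140
f(5) = (304 - 2·140) / -3 = 24/-3 = -8
f(4) = (140 - 2·(-8)) / -3 = 156/-3 = -52
f(3) = (-8 - 2·(-52)) / -3 = 96/-3 = -32
f(2) = (-52 - 2·(-32)) / -3 = 12/-3 = -4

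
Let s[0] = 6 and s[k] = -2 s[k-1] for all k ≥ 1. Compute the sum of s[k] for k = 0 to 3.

-30

s[1] = -2*6 = -12
s[2] = -2*(-12) = 24
s[3] = -2*24 = -48
Sum = 6 + (-12) + 24 + (-48) = -30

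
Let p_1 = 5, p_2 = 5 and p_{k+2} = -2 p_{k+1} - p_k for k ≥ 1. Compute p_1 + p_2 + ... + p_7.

-25

p_3 = -2(5) - 5 = -15
p_4 = -2(-15) - 5 = 25
p_5 = -2(25) - (-15) = -35
p_6 = -2(-35) - 25 = 45
p_7 = -2(45) - (-35) = -55
Sum = 5 + 5 + (-15) + 25 + (-35) + 45 + (-55) = -25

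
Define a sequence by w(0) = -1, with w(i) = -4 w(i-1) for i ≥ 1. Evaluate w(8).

w(1) = -4·(-1) = 4
w(2) = -4·4 = -16
w(3) = -4·(-16) = 64
w(4) = -4·64 = -256
w(5) = -4·(-256) = 1024
w(6) = -4·1024 = -4096
w(7) = -4·(-4096) = 16384
w(8) = -4·16384 = -65536

-65536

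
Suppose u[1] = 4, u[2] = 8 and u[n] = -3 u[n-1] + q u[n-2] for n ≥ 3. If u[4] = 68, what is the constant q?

1

u[3] = -24 + 4q
u[4] = 72 - 4q
So 72 - 4q = 68, giving q = 1.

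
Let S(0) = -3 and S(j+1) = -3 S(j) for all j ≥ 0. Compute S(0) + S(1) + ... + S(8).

S(1) = -3*(-3) = 9
S(2) = -3*9 = -27
S(3) = -3*(-27) = 81
S(4) = -3*81 = -243
S(5) = -3*(-243) = 729
S(6) = -3*729 = -2187
S(7) = -3*(-2187) = 6561
S(8) = -3*6561 = -19683
Sum = (-3) + 9 + (-27) + 81 + (-243) + 729 + (-2187) + 6561 + (-19683) = -14763

-14763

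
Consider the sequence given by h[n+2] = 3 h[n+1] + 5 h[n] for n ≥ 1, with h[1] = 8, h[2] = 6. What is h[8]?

h[3] = 3·6 + 5·8 = 58
h[4] = 3·58 + 5·6 = 204
h[5] = 3·204 + 5·58 = 902
h[6] = 3·902 + 5·204 = 3726
h[7] = 3·3726 + 5·902 = 15688
h[8] = 3·15688 + 5·3726 = 65694

65694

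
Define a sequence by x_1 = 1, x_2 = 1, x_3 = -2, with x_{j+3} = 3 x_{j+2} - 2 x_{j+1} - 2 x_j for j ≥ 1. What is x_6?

x_4 = 3(-2) - 2(1) - 2(1) = -10
x_5 = 3(-10) - 2(-2) - 2(1) = -28
x_6 = 3(-28) - 2(-10) - 2(-2) = -60

-60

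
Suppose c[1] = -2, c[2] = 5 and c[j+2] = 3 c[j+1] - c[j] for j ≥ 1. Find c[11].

c[3] = 3(5) - (-2) = 17
c[4] = 3(17) - 5 = 46
c[5] = 3(46) - 17 = 121
c[6] = 3(121) - 46 = 317
c[7] = 3(317) - 121 = 830
c[8] = 3(830) - 317 = 2173
c[9] = 3(2173) - 830 = 5689
c[10] = 3(5689) - 2173 = 14894
c[11] = 3(14894) - 5689 = 38993

38993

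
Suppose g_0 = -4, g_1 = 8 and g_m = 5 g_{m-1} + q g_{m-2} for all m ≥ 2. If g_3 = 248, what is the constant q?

g_2 = 40 - 4q
g_3 = 200 - 12q
So 200 - 12q = 248, giving q = -4.

-4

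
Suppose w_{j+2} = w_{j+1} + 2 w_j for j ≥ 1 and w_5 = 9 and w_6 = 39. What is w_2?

Rearranging, w_{j-2} = (w_j - w_{j-1}) / 2.
w_4 = (39 - 9) / 2 = 30/2 = 15
w_3 = (9 - 15) / 2 = -6/2 = -3
w_2 = (15 - (-3)) / 2 = 18/2 = 9

9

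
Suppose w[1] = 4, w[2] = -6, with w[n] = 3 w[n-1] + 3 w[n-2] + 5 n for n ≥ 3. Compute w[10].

112319

w[3] = 3·(-6) + 3·4 + 15 = 9
w[4] = 3·9 + 3·(-6) + 20 = 29
w[5] = 3·29 + 3·9 + 25 = 139
w[6] = 3·139 + 3·29 + 30 = 534
w[7] = 3·534 + 3·139 + 35 = 2054
w[8] = 3·2054 + 3·534 + 40 = 7804
w[9] = 3·7804 + 3·2054 + 45 = 29619
w[10] = 3·29619 + 3·7804 + 50 = 112319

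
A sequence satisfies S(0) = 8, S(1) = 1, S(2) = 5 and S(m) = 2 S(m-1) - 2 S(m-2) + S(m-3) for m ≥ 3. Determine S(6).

S(3) = 2*5 - 2*1 + 8 = 16
S(4) = 2*16 - 2*5 + 1 = 23
S(5) = 2*23 - 2*16 + 5 = 19
S(6) = 2*19 - 2*23 + 16 = 8

8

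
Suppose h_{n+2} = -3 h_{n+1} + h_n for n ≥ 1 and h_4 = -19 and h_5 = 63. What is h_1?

Rearranging, h_{n-2} = h_n + 3 h_{n-1}.
h_3 = 63 + 3*(-19) = 6
h_2 = -19 + 3*6 = -1
h_1 = 6 + 3*(-1) = 3

3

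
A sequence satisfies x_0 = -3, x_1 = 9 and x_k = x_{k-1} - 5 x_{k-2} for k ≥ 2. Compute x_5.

-36

x_2 = 9 - 5·(-3) = 24
x_3 = 24 - 5·9 = -21
x_4 = (-21) - 5·24 = -141
x_5 = (-141) - 5·(-21) = -36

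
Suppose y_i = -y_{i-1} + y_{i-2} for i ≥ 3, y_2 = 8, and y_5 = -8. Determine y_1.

8

Let y_1 = z.
y_3 = -8 + z
y_4 = 16 - z
y_5 = -24 + 2z
So -24 + 2z = -8, giving z = 8.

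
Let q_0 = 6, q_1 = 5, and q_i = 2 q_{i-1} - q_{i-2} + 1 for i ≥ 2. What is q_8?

26

q_2 = 2·5 - 6 + 1 = 5
q_3 = 2·5 - 5 + 1 = 6
q_4 = 2·6 - 5 + 1 = 8
q_5 = 2·8 - 6 + 1 = 11
q_6 = 2·11 - 8 + 1 = 15
q_7 = 2·15 - 11 + 1 = 20
q_8 = 2·20 - 15 + 1 = 26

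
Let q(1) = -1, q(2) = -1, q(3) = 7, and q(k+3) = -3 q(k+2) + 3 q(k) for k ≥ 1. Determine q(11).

20628

q(4) = -3·7 + 3·(-1) = -24
q(5) = -3·(-24) + 3·(-1) = 69
q(6) = -3·69 + 3·7 = -186
q(7) = -3·(-186) + 3·(-24) = 486
q(8) = -3·486 + 3·69 = -1251
q(9) = -3·(-1251) + 3·(-186) = 3195
q(10) = -3·3195 + 3·486 = -8127
q(11) = -3·(-8127) + 3·(-1251) = 20628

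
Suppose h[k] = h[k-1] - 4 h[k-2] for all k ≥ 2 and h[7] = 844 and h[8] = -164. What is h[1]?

Rearranging, h[k-2] = (h[k] - h[k-1]) / -4.
h[6] = (-164 - 844) / -4 = -1008/-4 = 252
h[5] = (844 - 252) / -4 = 592/-4 = -148
h[4] = (252 - (-148)) / -4 = 400/-4 = -100
h[3] = (-148 - (-100)) / -4 = -48/-4 = 12
h[2] = (-100 - 12) / -4 = -112/-4 = 28
h[1] = (12 - 28) / -4 = -16/-4 = 4

4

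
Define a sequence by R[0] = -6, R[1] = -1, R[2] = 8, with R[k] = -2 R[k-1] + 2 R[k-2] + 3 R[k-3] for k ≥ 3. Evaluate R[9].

-6252

R[3] = -2·8 + 2·(-1) + 3·(-6) = -36
R[4] = -2·(-36) + 2·8 + 3·(-1) = 85
R[5] = -2·85 + 2·(-36) + 3·8 = -218
R[6] = -2·(-218) + 2·85 + 3·(-36) = 498
R[7] = -2·498 + 2·(-218) + 3·85 = -1177
R[8] = -2·(-1177) + 2·498 + 3·(-218) = 2696
R[9] = -2·2696 + 2·(-1177) + 3·498 = -6252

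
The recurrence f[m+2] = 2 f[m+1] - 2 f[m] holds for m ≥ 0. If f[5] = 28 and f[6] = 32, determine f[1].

Rearranging, f[m-2] = (f[m] - 2 f[m-1]) / -2.
f[4] = (32 - 2·28) / -2 = -24/-2 = 12
f[3] = (28 - 2·12) / -2 = 4/-2 = -2
f[2] = (12 - 2·(-2)) / -2 = 16/-2 = -8
f[1] = (-2 - 2·(-8)) / -2 = 14/-2 = -7

-7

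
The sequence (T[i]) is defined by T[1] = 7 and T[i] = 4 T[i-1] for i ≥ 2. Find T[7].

T[2] = 4(7) = 28
T[3] = 4(28) = 112
T[4] = 4(112) = 448
T[5] = 4(448) = 1792
T[6] = 4(1792) = 7168
T[7] = 4(7168) = 28672

28672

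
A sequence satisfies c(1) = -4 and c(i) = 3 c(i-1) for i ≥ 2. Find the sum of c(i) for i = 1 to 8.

c(2) = 3(-4) = -12
c(3) = 3(-12) = -36
c(4) = 3(-36) = -108
c(5) = 3(-108) = -324
c(6) = 3(-324) = -972
c(7) = 3(-972) = -2916
c(8) = 3(-2916) = -8748
Sum = (-4) + (-12) + (-36) + (-108) + (-324) + (-972) + (-2916) + (-8748) = -13120

-13120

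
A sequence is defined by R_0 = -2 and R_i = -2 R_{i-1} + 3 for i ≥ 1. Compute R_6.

R_1 = -2(-2) + 3 = 7
R_2 = -2(7) + 3 = -11
R_3 = -2(-11) + 3 = 25
R_4 = -2(25) + 3 = -47
R_5 = -2(-47) + 3 = 97
R_6 = -2(97) + 3 = -191

-191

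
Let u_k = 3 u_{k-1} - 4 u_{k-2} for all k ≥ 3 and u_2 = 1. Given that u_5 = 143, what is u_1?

-7

Let u_1 = x.
u_3 = 3 - 4x
u_4 = 5 - 12x
u_5 = 3 - 20x
So 3 - 20x = 143, giving x = -7.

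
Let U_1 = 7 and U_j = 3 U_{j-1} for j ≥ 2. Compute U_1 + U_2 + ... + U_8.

22960

U_2 = 3·7 = 21
U_3 = 3·21 = 63
U_4 = 3·63 = 189
U_5 = 3·189 = 567
U_6 = 3·567 = 1701
U_7 = 3·1701 = 5103
U_8 = 3·5103 = 15309
Sum = 7 + 21 + 63 + 189 + 567 + 1701 + 5103 + 15309 = 22960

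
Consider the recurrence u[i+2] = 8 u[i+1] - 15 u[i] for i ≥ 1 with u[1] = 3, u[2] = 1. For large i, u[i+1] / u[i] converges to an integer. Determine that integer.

5

The characteristic equation is r^2 - 8r + 15 = 0, which factors as (r - 5)(r - 3) = 0.
So the roots are 5 and 3. Since |5| > |3| and the coefficient of 5^i is non-zero, the ratio tends to 5.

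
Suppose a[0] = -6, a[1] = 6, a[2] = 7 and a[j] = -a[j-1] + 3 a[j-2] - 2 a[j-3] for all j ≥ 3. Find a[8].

a[3] = -7 + 3*6 - 2*(-6) = 23
a[4] = -23 + 3*7 - 2*6 = -14
a[5] = -(-14) + 3*23 - 2*7 = 69
a[6] = -69 + 3*(-14) - 2*23 = -157
a[7] = -(-157) + 3*69 - 2*(-14) = 392
a[8] = -392 + 3*(-157) - 2*69 = -1001

-1001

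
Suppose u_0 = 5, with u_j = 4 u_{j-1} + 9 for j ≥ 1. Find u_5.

u_1 = 4*5 + 9 = 29
u_2 = 4*29 + 9 = 125
u_3 = 4*125 + 9 = 509
u_4 = 4*509 + 9 = 2045
u_5 = 4*2045 + 9 = 8189

8189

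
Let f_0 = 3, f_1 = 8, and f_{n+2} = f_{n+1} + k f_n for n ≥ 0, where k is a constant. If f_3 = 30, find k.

f_2 = 8 + 3k
f_3 = 8 + 11k
So 8 + 11k = 30, giving k = 2.

2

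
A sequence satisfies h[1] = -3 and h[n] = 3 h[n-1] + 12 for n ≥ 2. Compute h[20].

3486784395

The fixed point is 12/(1 - 3) = -6, so h[n] + 6 = 3(h[n-1] + 6).
Hence h[n] = 3·3^{n-1} - 6.
h[20] = 3·3^{19} - 6 = 3·1162261467 - 6 = 3486784395.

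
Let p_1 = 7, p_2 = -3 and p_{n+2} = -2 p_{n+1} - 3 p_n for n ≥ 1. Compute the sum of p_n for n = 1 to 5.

-5

p_3 = -2(-3) - 3(7) = -15
p_4 = -2(-15) - 3(-3) = 39
p_5 = -2(39) - 3(-15) = -33
Sum = 7 + (-3) + (-15) + 39 + (-33) = -5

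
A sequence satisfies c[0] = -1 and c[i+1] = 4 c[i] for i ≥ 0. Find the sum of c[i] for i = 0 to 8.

c[1] = 4(-1) = -4
c[2] = 4(-4) = -16
c[3] = 4(-16) = -64
c[4] = 4(-64) = -256
c[5] = 4(-256) = -1024
c[6] = 4(-1024) = -4096
c[7] = 4(-4096) = -16384
c[8] = 4(-16384) = -65536
Sum = (-1) + (-4) + (-16) + (-64) + (-256) + (-1024) + (-4096) + (-16384) + (-65536) = -87381

-87381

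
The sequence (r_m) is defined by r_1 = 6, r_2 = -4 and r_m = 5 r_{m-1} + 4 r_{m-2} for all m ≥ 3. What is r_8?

r_3 = 5(-4) + 4(6) = 4
r_4 = 5(4) + 4(-4) = 4
r_5 = 5(4) + 4(4) = 36
r_6 = 5(36) + 4(4) = 196
r_7 = 5(196) + 4(36) = 1124
r_8 = 5(1124) + 4(196) = 6404

6404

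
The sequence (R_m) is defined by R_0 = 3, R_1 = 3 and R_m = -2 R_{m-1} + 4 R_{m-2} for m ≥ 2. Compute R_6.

192

R_2 = -2·3 + 4·3 = 6
R_3 = -2·6 + 4·3 = 0
R_4 = -2·0 + 4·6 = 24
R_5 = -2·24 + 4·0 = -48
R_6 = -2·(-48) + 4·24 = 192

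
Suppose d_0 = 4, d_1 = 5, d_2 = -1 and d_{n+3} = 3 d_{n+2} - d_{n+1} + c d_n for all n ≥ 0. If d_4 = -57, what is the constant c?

-2

d_3 = -8 + 4c
d_4 = -23 + 17c
So -23 + 17c = -57, giving c = -2.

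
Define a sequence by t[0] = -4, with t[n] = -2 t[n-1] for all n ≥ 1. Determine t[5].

128

t[1] = -2(-4) = 8
t[2] = -2(8) = -16
t[3] = -2(-16) = 32
t[4] = -2(32) = -64
t[5] = -2(-64) = 128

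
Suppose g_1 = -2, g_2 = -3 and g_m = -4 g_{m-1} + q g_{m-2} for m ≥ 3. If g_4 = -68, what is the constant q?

g_3 = 12 - 2q
g_4 = -48 + 5q
So -48 + 5q = -68, giving q = -4.

-4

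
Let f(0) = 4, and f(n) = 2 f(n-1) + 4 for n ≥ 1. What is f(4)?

124

f(1) = 2(4) + 4 = 12
f(2) = 2(12) + 4 = 28
f(3) = 2(28) + 4 = 60
f(4) = 2(60) + 4 = 124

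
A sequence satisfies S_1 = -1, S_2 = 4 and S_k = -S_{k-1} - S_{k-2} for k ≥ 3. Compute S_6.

S_3 = -4 - (-1) = -3
S_4 = -(-3) - 4 = -1
S_5 = -(-1) - (-3) = 4
S_6 = -4 - (-1) = -3

-3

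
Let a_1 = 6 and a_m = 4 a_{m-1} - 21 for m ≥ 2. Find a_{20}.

-274877906937

The fixed point is -21/(1 - 4) = 7, so a_m - 7 = 4(a_{m-1} - 7).
Hence a_m = -1·4^{m-1} + 7.
a_{20} = -1·4^{19} + 7 = -1·274877906944 + 7 = -274877906937.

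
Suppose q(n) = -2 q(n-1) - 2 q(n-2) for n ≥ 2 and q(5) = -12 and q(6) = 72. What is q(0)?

6

Rearranging, q(n-2) = (q(n) + 2 q(n-1)) / -2.
q(4) = (72 + 2(-12)) / -2 = 48/-2 = -24
q(3) = (-12 + 2(-24)) / -2 = -60/-2 = 30
q(2) = (-24 + 2(30)) / -2 = 36/-2 = -18
q(1) = (30 + 2(-18)) / -2 = -6/-2 = 3
q(0) = (-18 + 2(3)) / -2 = -12/-2 = 6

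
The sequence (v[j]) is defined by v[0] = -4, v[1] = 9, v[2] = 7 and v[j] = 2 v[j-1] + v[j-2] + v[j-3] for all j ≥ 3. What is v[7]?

870

v[3] = 2(7) + 9 + (-4) = 19
v[4] = 2(19) + 7 + 9 = 54
v[5] = 2(54) + 19 + 7 = 134
v[6] = 2(134) + 54 + 19 = 341
v[7] = 2(341) + 134 + 54 = 870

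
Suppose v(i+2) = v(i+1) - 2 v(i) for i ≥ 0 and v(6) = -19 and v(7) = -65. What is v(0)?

Rearranging, v(i-2) = (v(i) - v(i-1)) / -2.
v(5) = (-65 - (-19)) / -2 = -46/-2 = 23
v(4) = (-19 - 23) / -2 = -42/-2 = 21
v(3) = (23 - 21) / -2 = 2/-2 = -1
v(2) = (21 - (-1)) / -2 = 22/-2 = -11
v(1) = (-1 - (-11)) / -2 = 10/-2 = -5
v(0) = (-11 - (-5)) / -2 = -6/-2 = 3

3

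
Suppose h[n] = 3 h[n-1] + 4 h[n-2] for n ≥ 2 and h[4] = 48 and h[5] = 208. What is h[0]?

Rearranging, h[n-2] = (h[n] - 3 h[n-1]) / 4.
h[3] = (208 - 3(48)) / 4 = 64/4 = 16
h[2] = (48 - 3(16)) / 4 = 0/4 = 0
h[1] = (16 - 3(0)) / 4 = 16/4 = 4
h[0] = (0 - 3(4)) / 4 = -12/4 = -3

-3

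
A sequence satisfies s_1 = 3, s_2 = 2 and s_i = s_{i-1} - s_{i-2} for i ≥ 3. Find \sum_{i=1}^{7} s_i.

s_3 = 2 - 3 = -1
s_4 = (-1) - 2 = -3
s_5 = (-3) - (-1) = -2
s_6 = (-2) - (-3) = 1
s_7 = 1 - (-2) = 3
Sum = 3 + 2 + (-1) + (-3) + (-2) + 1 + 3 = 3

3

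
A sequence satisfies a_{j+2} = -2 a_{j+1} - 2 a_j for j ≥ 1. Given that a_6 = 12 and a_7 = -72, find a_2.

Rearranging, a_{j-2} = (a_j + 2 a_{j-1}) / -2.
a_5 = (-72 + 2(12)) / -2 = -48/-2 = 24
a_4 = (12 + 2(24)) / -2 = 60/-2 = -30
a_3 = (24 + 2(-30)) / -2 = -36/-2 = 18
a_2 = (-30 + 2(18)) / -2 = 6/-2 = -3

-3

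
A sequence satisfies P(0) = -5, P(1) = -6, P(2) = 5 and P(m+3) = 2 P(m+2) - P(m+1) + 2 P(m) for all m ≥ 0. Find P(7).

P(3) = 2*5 - (-6) + 2*(-5) = 6
P(4) = 2*6 - 5 + 2*(-6) = -5
P(5) = 2*(-5) - 6 + 2*5 = -6
P(6) = 2*(-6) - (-5) + 2*6 = 5
P(7) = 2*5 - (-6) + 2*(-5) = 6

6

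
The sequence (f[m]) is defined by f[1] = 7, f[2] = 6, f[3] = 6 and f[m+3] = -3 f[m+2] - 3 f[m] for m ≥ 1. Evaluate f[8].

f[4] = -3*6 - 3*7 = -39
f[5] = -3*(-39) - 3*6 = 99
f[6] = -3*99 - 3*6 = -315
f[7] = -3*(-315) - 3*(-39) = 1062
f[8] = -3*1062 - 3*99 = -3483

-3483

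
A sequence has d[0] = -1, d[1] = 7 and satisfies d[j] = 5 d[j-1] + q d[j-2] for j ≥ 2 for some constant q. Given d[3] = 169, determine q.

d[2] = 35 - q
d[3] = 175 + 2q
So 175 + 2q = 169, giving q = -3.

-3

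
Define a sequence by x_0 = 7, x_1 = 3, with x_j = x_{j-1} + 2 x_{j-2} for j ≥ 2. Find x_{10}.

x_2 = 3 + 2(7) = 17
x_3 = 17 + 2(3) = 23
x_4 = 23 + 2(17) = 57
x_5 = 57 + 2(23) = 103
x_6 = 103 + 2(57) = 217
x_7 = 217 + 2(103) = 423
x_8 = 423 + 2(217) = 857
x_9 = 857 + 2(423) = 1703
x_{10} = 1703 + 2(857) = 3417

3417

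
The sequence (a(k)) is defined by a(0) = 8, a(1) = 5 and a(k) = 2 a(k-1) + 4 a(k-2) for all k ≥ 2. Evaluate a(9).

129536

a(2) = 2*5 + 4*8 = 42
a(3) = 2*42 + 4*5 = 104
a(4) = 2*104 + 4*42 = 376
a(5) = 2*376 + 4*104 = 1168
a(6) = 2*1168 + 4*376 = 3840
a(7) = 2*3840 + 4*1168 = 12352
a(8) = 2*12352 + 4*3840 = 40064
a(9) = 2*40064 + 4*12352 = 129536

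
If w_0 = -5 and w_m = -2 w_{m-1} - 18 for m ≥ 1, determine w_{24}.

16777210

The fixed point is -18/(1 + 2) = -6, so w_m + 6 = -2(w_{m-1} + 6).
Hence w_m = 1·(-2)^m - 6.
w_{24} = 1·(-2)^{24} - 6 = 1·16777216 - 6 = 16777210.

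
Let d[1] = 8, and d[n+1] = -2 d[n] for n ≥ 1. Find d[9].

d[2] = -2*8 = -16
d[3] = -2*(-16) = 32
d[4] = -2*32 = -64
d[5] = -2*(-64) = 128
d[6] = -2*128 = -256
d[7] = -2*(-256) = 512
d[8] = -2*512 = -1024
d[9] = -2*(-1024) = 2048

2048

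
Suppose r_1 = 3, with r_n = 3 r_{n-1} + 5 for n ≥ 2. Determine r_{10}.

108254

r_2 = 3*3 + 5 = 14
r_3 = 3*14 + 5 = 47
r_4 = 3*47 + 5 = 146
r_5 = 3*146 + 5 = 443
r_6 = 3*443 + 5 = 1334
r_7 = 3*1334 + 5 = 4007
r_8 = 3*4007 + 5 = 12026
r_9 = 3*12026 + 5 = 36083
r_{10} = 3*36083 + 5 = 108254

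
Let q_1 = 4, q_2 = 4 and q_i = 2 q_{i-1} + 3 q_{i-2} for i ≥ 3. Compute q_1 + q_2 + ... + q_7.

2188

q_3 = 2(4) + 3(4) = 20
q_4 = 2(20) + 3(4) = 52
q_5 = 2(52) + 3(20) = 164
q_6 = 2(164) + 3(52) = 484
q_7 = 2(484) + 3(164) = 1460
Sum = 4 + 4 + 20 + 52 + 164 + 484 + 1460 = 2188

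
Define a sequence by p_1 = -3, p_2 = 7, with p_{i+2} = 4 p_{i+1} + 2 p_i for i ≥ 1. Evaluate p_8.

39832

p_3 = 4(7) + 2(-3) = 22
p_4 = 4(22) + 2(7) = 102
p_5 = 4(102) + 2(22) = 452
p_6 = 4(452) + 2(102) = 2012
p_7 = 4(2012) + 2(452) = 8952
p_8 = 4(8952) + 2(2012) = 39832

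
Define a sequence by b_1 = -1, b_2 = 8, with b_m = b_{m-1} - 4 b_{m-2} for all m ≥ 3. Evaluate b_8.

b_3 = 8 - 4*(-1) = 12
b_4 = 12 - 4*8 = -20
b_5 = (-20) - 4*12 = -68
b_6 = (-68) - 4*(-20) = 12
b_7 = 12 - 4*(-68) = 284
b_8 = 284 - 4*12 = 236

236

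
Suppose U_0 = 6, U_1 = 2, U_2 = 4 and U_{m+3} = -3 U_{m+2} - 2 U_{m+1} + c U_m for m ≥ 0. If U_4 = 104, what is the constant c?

-4

U_3 = -16 + 6c
U_4 = 40 - 16c
So 40 - 16c = 104, giving c = -4.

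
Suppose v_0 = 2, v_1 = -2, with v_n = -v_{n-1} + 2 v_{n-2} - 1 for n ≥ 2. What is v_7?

v_2 = -(-2) + 2*2 - 1 = 5
v_3 = -5 + 2*(-2) - 1 = -10
v_4 = -(-10) + 2*5 - 1 = 19
v_5 = -19 + 2*(-10) - 1 = -40
v_6 = -(-40) + 2*19 - 1 = 77
v_7 = -77 + 2*(-40) - 1 = -158

-158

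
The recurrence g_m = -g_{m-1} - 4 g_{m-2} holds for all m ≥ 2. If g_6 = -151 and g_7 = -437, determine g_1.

7

Rearranging, g_{m-2} = (g_m + g_{m-1}) / -4.
g_5 = (-437 + (-151)) / -4 = -588/-4 = 147
g_4 = (-151 + 147) / -4 = -4/-4 = 1
g_3 = (147 + 1) / -4 = 148/-4 = -37
g_2 = (1 + (-37)) / -4 = -36/-4 = 9
g_1 = (-37 + 9) / -4 = -28/-4 = 7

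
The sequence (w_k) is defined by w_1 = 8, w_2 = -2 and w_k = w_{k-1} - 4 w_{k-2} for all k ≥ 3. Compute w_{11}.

w_3 = (-2) - 4(8) = -34
w_4 = (-34) - 4(-2) = -26
w_5 = (-26) - 4(-34) = 110
w_6 = 110 - 4(-26) = 214
w_7 = 214 - 4(110) = -226
w_8 = (-226) - 4(214) = -1082
w_9 = (-1082) - 4(-226) = -178
w_{10} = (-178) - 4(-1082) = 4150
w_{11} = 4150 - 4(-178) = 4862

4862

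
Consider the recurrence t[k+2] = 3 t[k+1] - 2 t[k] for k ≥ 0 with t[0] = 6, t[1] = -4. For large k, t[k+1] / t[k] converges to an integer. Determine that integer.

The characteristic equation is r^2 - 3r + 2 = 0, which factors as (r - 2)(r - 1) = 0.
So the roots are 2 and 1. Since |2| > |1| and the coefficient of 2^k is non-zero, the ratio tends to 2.

2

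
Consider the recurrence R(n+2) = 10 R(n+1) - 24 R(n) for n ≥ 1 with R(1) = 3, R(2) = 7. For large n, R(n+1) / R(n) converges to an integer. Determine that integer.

6

The characteristic equation is r^2 - 10r + 24 = 0, which factors as (r - 6)(r - 4) = 0.
So the roots are 6 and 4. Since |6| > |4| and the coefficient of 6^n is non-zero, the ratio tends to 6.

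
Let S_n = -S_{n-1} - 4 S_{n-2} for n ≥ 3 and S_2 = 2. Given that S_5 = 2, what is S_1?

Let S_1 = z.
S_3 = -2 - 4z
S_4 = -6 + 4z
S_5 = 14 + 12z
So 14 + 12z = 2, giving z = -1.

-1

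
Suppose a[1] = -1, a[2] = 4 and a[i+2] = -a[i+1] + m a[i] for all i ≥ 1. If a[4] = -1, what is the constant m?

a[3] = -4 - m
a[4] = 4 + 5m
So 4 + 5m = -1, giving m = -1.

-1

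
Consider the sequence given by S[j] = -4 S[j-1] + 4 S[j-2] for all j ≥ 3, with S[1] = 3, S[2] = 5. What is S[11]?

-3061760

S[3] = -4*5 + 4*3 = -8
S[4] = -4*(-8) + 4*5 = 52
S[5] = -4*52 + 4*(-8) = -240
S[6] = -4*(-240) + 4*52 = 1168
S[7] = -4*1168 + 4*(-240) = -5632
S[8] = -4*(-5632) + 4*1168 = 27200
S[9] = -4*27200 + 4*(-5632) = -131328
S[10] = -4*(-131328) + 4*27200 = 634112
S[11] = -4*634112 + 4*(-131328) = -3061760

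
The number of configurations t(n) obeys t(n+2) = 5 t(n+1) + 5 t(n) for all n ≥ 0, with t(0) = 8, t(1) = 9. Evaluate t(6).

t(2) = 5(9) + 5(8) = 85
t(3) = 5(85) + 5(9) = 470
t(4) = 5(470) + 5(85) = 2775
t(5) = 5(2775) + 5(470) = 16225
t(6) = 5(16225) + 5(2775) = 95000

95000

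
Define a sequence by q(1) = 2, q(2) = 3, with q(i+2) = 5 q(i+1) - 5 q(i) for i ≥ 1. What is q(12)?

146875

q(3) = 5(3) - 5(2) = 5
q(4) = 5(5) - 5(3) = 10
q(5) = 5(10) - 5(5) = 25
q(6) = 5(25) - 5(10) = 75
q(7) = 5(75) - 5(25) = 250
q(8) = 5(250) - 5(75) = 875
q(9) = 5(875) - 5(250) = 3125
q(10) = 5(3125) - 5(875) = 11250
q(11) = 5(11250) - 5(3125) = 40625
q(12) = 5(40625) - 5(11250) = 146875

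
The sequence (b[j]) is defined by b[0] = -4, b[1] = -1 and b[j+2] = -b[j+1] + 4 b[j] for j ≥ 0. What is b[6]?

b[2] = -(-1) + 4·(-4) = -15
b[3] = -(-15) + 4·(-1) = 11
b[4] = -11 + 4·(-15) = -71
b[5] = -(-71) + 4·11 = 115
b[6] = -115 + 4·(-71) = -399

-399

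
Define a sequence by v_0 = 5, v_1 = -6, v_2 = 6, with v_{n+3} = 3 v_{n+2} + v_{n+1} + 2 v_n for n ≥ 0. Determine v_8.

8890

v_3 = 3·6 + (-6) + 2·5 = 22
v_4 = 3·22 + 6 + 2·(-6) = 60
v_5 = 3·60 + 22 + 2·6 = 214
v_6 = 3·214 + 60 + 2·22 = 746
v_7 = 3·746 + 214 + 2·60 = 2572
v_8 = 3·2572 + 746 + 2·214 = 8890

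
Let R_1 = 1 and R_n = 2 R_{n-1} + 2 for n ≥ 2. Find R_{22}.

The fixed point is 2/(1 - 2) = -2, so R_n + 2 = 2(R_{n-1} + 2).
Hence R_n = 3·2^{n-1} - 2.
R_{22} = 3·2^{21} - 2 = 3·2097152 - 2 = 6291454.

6291454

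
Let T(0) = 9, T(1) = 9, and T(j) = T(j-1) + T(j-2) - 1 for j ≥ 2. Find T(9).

T(2) = 9 + 9 - 1 = 17
T(3) = 17 + 9 - 1 = 25
T(4) = 25 + 17 - 1 = 41
T(5) = 41 + 25 - 1 = 65
T(6) = 65 + 41 - 1 = 105
T(7) = 105 + 65 - 1 = 169
T(8) = 169 + 105 - 1 = 273
T(9) = 273 + 169 - 1 = 441

441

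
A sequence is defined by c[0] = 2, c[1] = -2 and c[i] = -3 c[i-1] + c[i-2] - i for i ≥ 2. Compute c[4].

c[2] = -3*(-2) + 2 - 2 = 6
c[3] = -3*6 + (-2) - 3 = -23
c[4] = -3*(-23) + 6 - 4 = 71

71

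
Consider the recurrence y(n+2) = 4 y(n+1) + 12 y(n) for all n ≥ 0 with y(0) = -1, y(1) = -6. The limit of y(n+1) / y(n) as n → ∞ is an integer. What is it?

The characteristic equation is r^2 - 4r - 12 = 0, which factors as (r - 6)(r + 2) = 0.
So the roots are 6 and -2. Since |6| > |-2| and the coefficient of 6^n is non-zero, the ratio tends to 6.

6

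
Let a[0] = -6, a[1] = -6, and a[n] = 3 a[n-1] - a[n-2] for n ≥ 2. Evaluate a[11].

-65676

a[2] = 3·(-6) - (-6) = -12
a[3] = 3·(-12) - (-6) = -30
a[4] = 3·(-30) - (-12) = -78
a[5] = 3·(-78) - (-30) = -204
a[6] = 3·(-204) - (-78) = -534
a[7] = 3·(-534) - (-204) = -1398
a[8] = 3·(-1398) - (-534) = -3660
a[9] = 3·(-3660) - (-1398) = -9582
a[10] = 3·(-9582) - (-3660) = -25086
a[11] = 3·(-25086) - (-9582) = -65676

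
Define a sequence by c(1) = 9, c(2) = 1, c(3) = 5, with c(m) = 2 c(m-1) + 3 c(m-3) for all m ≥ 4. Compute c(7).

449

c(4) = 2(5) + 3(9) = 37
c(5) = 2(37) + 3(1) = 77
c(6) = 2(77) + 3(5) = 169
c(7) = 2(169) + 3(37) = 449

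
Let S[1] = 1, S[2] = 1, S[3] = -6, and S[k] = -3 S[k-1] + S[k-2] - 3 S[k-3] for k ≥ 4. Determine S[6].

205

S[4] = -3*(-6) + 1 - 3*1 = 16
S[5] = -3*16 + (-6) - 3*1 = -57
S[6] = -3*(-57) + 16 - 3*(-6) = 205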